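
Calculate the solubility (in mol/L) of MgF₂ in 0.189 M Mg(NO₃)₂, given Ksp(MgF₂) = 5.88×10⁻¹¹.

8.82×10⁻⁶ M

MgF₂(s) ⇌ Mg²⁺(aq) + 2 F⁻(aq)
The solution already contains Mg²⁺ at 0.189 M. Let s be the molar solubility of MgF₂.
[Mg²⁺] ≈ 0.189 M (common ion dominates); [F⁻] = 2s.
Ksp = [Mg²⁺][F⁻]^2 = (0.189)(2s)^2
(2s)^2 = 5.88×10⁻¹¹ / (0.189) = 3.11×10⁻¹⁰
s = 8.82×10⁻⁶ M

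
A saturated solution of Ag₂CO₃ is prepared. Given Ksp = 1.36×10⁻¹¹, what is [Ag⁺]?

3.01×10⁻⁴ M

Ag₂CO₃(s) ⇌ 2 Ag⁺(aq) + CO₃²⁻(aq)
If s mol/L of Ag₂CO₃ dissolves, [Ag⁺] = 2s and [CO₃²⁻] = s.
Ksp = [Ag⁺]^2[CO₃²⁻] = (2s)^2 · s = 4s^3 = 1.36×10⁻¹¹
s = 1.50×10⁻⁴ mol L⁻¹
[Ag⁺] = 2s = 3.01×10⁻⁴ mol L⁻¹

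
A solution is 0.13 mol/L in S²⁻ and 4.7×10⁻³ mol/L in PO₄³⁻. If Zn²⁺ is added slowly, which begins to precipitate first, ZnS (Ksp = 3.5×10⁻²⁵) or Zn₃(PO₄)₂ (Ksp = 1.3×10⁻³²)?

A salt starts to precipitate once the ion product Q reaches its Ksp.
For ZnS: [Zn²⁺] = (Ksp/[S²⁻]) = 2.7×10⁻²⁴ mol/L
For Zn₃(PO₄)₂: [Zn²⁺] = (Ksp/[PO₄³⁻]^2)^(1/3) = 8.4×10⁻¹⁰ mol/L
Since ZnS needs less Zn²⁺ to reach saturation, it precipitates first.

ZnS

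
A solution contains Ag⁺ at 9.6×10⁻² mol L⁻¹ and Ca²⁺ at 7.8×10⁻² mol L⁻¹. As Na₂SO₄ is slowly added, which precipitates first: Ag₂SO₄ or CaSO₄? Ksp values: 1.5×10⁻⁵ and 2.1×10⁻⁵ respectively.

CaSO₄

Each salt precipitates once Q = Ksp for that salt.
For Ag₂SO₄: [SO₄²⁻] = (Ksp/[Ag⁺]^2) = 1.6×10⁻³ mol L⁻¹
For CaSO₄: [SO₄²⁻] = (Ksp/[Ca²⁺]) = 2.7×10⁻⁴ mol L⁻¹
The smaller threshold [SO₄²⁻] is reached first, so CaSO₄ precipitates first.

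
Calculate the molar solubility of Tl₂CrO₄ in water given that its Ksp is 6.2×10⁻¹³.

5.4×10⁻⁵ M

Tl₂CrO₄(s) ⇌ 2 Tl⁺(aq) + CrO₄²⁻(aq)
Call the molar solubility s, so that [Tl⁺] = 2s and [CrO₄²⁻] = s.
Ksp = [Tl⁺]^2[CrO₄²⁻] = (2s)^2 · s = 4s^3
4s^3 = 6.2×10⁻¹³  ⇒  s^3 = 1.6×10⁻¹³
s = 5.4×10⁻⁵ mol/L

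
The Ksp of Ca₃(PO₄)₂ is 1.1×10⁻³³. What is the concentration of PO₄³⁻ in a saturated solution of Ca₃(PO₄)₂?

2.0×10⁻⁷ M

Ca₃(PO₄)₂(s) ⇌ 3 Ca²⁺(aq) + 2 PO₄³⁻(aq)
Let s be the molar solubility. Then [Ca²⁺] = 3s and [PO₄³⁻] = 2s.
Ksp = [Ca²⁺]^3[PO₄³⁻]^2 = (3s)^3 · (2s)^2 = 108s^5 = 1.1×10⁻³³
s = 1.0×10⁻⁷ M
[PO₄³⁻] = 2s = 2.0×10⁻⁷ M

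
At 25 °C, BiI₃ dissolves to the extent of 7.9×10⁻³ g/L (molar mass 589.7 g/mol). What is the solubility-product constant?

s = (7.9×10⁻³ g L⁻¹)/(589.7 g mol⁻¹) = 1.340×10⁻⁵ M
BiI₃(s) ⇌ Bi³⁺(aq) + 3 I⁻(aq)
Call the molar solubility s, so that [Bi³⁺] = s and [I⁻] = 3s.
Ksp = [Bi³⁺][I⁻]^3 = s · (3s)^3 = 27s^4
Ksp = 27 × (1.340×10⁻⁵)^4 = 8.7×10⁻¹⁹

Ksp = 8.7×10⁻¹⁹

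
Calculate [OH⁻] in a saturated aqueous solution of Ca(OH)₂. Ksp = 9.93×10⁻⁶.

Ca(OH)₂(s) ⇌ Ca²⁺(aq) + 2 OH⁻(aq)
If s mol/L of Ca(OH)₂ dissolves, [Ca²⁺] = s and [OH⁻] = 2s.
Ksp = [Ca²⁺][OH⁻]^2 = s · (2s)^2 = 4s^3 = 9.93×10⁻⁶
s = 1.35×10⁻² mol L⁻¹
[OH⁻] = 2s = 2.71×10⁻² mol L⁻¹

2.71×10⁻² M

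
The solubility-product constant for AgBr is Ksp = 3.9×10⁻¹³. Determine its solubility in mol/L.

6.2×10⁻⁷ M

AgBr(s) ⇌ Ag⁺(aq) + Br⁻(aq)
Call the molar solubility s, so that [Ag⁺] = s and [Br⁻] = s.
Ksp = [Ag⁺][Br⁻] = s · s = s^2
s^2 = 3.9×10⁻¹³
Taking the 2nd root, s = 6.2×10⁻⁷ mol/L.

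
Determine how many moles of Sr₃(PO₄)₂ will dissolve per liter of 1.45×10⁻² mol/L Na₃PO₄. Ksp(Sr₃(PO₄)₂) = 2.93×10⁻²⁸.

Sr₃(PO₄)₂(s) ⇌ 3 Sr²⁺(aq) + 2 PO₄³⁻(aq)
Let s be the solubility of Sr₃(PO₄)₂ here. The common ion gives [PO₄³⁻] ≈ 1.45×10⁻² mol/L, and [Sr²⁺] = 3s.
Ksp = [Sr²⁺]^3[PO₄³⁻]^2 = (3s)^3(1.45×10⁻²)^2
(3s)^3 = 2.93×10⁻²⁸ / (1.45×10⁻²)^2 = 1.39×10⁻²⁴
s = 3.72×10⁻⁹ mol/L

3.72×10⁻⁹ M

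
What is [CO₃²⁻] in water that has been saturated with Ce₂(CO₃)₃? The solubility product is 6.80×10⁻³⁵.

1.73×10⁻⁷ M

Ce₂(CO₃)₃(s) ⇌ 2 Ce³⁺(aq) + 3 CO₃²⁻(aq)
For each mole of Ce₂(CO₃)₃ that dissolves per liter, [Ce³⁺] = 2s and [CO₃²⁻] = 3s; let s denote this solubility.
Ksp = [Ce³⁺]^2[CO₃²⁻]^3 = (2s)^2 · (3s)^3 = 108s^5 = 6.80×10⁻³⁵
s = 5.75×10⁻⁸ mol L⁻¹
[CO₃²⁻] = 3s = 1.73×10⁻⁷ mol L⁻¹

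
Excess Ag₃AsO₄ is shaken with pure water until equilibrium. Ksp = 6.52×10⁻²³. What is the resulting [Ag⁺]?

Ag₃AsO₄(s) ⇌ 3 Ag⁺(aq) + AsO₄³⁻(aq)
For each mole of Ag₃AsO₄ that dissolves per liter, [Ag⁺] = 3s and [AsO₄³⁻] = s; let s denote this solubility.
Ksp = [Ag⁺]^3[AsO₄³⁻] = (3s)^3 · s = 27s^4 = 6.52×10⁻²³
s = 1.25×10⁻⁶ mol/L
[Ag⁺] = 3s = 3.74×10⁻⁶ mol/L

3.74×10⁻⁶ M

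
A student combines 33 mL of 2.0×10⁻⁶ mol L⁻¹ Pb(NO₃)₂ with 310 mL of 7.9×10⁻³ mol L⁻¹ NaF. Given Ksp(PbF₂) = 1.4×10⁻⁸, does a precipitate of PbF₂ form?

Total volume after mixing = 33 + 310 = 343 mL.
[Pb²⁺] = (2.0×10⁻⁶)(33)/343 = 1.9×10⁻⁷ mol L⁻¹
[F⁻] = (7.9×10⁻³)(310)/343 = 7.1×10⁻³ mol L⁻¹
Q = [Pb²⁺][F⁻]^2 = 9.8×10⁻¹²
Q < Ksp (9.8×10⁻¹² vs 1.4×10⁻⁸); the solution remains unsaturated and no precipitate forms.

No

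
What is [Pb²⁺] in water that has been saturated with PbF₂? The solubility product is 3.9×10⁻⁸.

2.1×10⁻³ M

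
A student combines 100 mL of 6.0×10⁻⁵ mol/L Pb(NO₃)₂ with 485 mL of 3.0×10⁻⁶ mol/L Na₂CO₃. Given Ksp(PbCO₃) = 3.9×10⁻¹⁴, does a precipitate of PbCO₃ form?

Total volume after mixing = 100 + 485 = 585 mL.
[Pb²⁺] = (6.0×10⁻⁵)(100)/585 = 1.0×10⁻⁵ mol/L
[CO₃²⁻] = (3.0×10⁻⁶)(485)/585 = 2.5×10⁻⁶ mol/L
Q = [Pb²⁺][CO₃²⁻] = 2.6×10⁻¹¹
Q = 2.6×10⁻¹¹ > Ksp = 3.9×10⁻¹⁴, so the solution is supersaturated and PbCO₃ precipitates.

Yes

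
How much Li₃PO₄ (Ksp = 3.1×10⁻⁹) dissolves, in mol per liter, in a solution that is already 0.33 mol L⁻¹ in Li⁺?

8.6×10⁻⁸ M

Li₃PO₄(s) ⇌ 3 Li⁺(aq) + PO₄³⁻(aq)
The solution already contains Li⁺ at 0.33 mol L⁻¹. Let s be the molar solubility of Li₃PO₄.
[Li⁺] ≈ 0.33 mol L⁻¹ (common ion dominates); [PO₄³⁻] = s.
Ksp = [Li⁺]^3[PO₄³⁻] = (0.33)^3s
s = 3.1×10⁻⁹ / (0.33)^3 = 8.6×10⁻⁸
s = 8.6×10⁻⁸ mol L⁻¹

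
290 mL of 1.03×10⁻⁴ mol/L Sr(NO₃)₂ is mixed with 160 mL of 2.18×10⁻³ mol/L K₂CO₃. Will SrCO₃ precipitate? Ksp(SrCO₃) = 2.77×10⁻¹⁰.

Yes

Total volume after mixing = 290 + 160 = 450 mL.
[Sr²⁺] = (1.03×10⁻⁴)(290)/450 = 6.64×10⁻⁵ mol/L
[CO₃²⁻] = (2.18×10⁻³)(160)/450 = 7.75×10⁻⁴ mol/L
Q = [Sr²⁺][CO₃²⁻] = 5.15×10⁻⁸
Because Q > Ksp (5.15×10⁻⁸ vs 2.77×10⁻¹⁰), a precipitate of SrCO₃ forms.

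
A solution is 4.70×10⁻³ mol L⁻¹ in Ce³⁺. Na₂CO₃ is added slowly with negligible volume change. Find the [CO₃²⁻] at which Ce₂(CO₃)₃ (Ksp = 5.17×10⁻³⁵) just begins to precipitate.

Precipitation of each salt begins when its ion product equals Ksp.
Ce₂(CO₃)₃(s) ⇌ 2 Ce³⁺(aq) + 3 CO₃²⁻(aq)
Ksp = [Ce³⁺]^2[CO₃²⁻]^3 = [CO₃²⁻]^3(4.70×10⁻³)^2
[CO₃²⁻]^3 = 5.17×10⁻³⁵ / (4.70×10⁻³)^2 = 2.34×10⁻³⁰
[CO₃²⁻] = 1.33×10⁻¹⁰ mol L⁻¹

1.33×10⁻¹⁰ M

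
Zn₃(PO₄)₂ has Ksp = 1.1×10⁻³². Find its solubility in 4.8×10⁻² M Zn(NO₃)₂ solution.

Zn₃(PO₄)₂(s) ⇌ 3 Zn²⁺(aq) + 2 PO₄³⁻(aq)
With Zn²⁺ already at 4.8×10⁻² M and s small, take [Zn²⁺] ≈ 4.8×10⁻² M and [PO₄³⁻] = 2s.
Ksp = [Zn²⁺]^3[PO₄³⁻]^2 = (4.8×10⁻²)^3(2s)^2
(2s)^2 = 1.1×10⁻³² / (4.8×10⁻²)^3 = 9.9×10⁻²⁹
s = 5.0×10⁻¹⁵ M

5.0×10⁻¹⁵ M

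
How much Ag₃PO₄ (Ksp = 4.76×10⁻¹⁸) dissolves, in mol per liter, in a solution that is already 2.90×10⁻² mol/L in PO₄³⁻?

Ag₃PO₄(s) ⇌ 3 Ag⁺(aq) + PO₄³⁻(aq)
With PO₄³⁻ already at 2.90×10⁻² mol/L and s small, take [PO₄³⁻] ≈ 2.90×10⁻² mol/L and [Ag⁺] = 3s.
Ksp = [Ag⁺]^3[PO₄³⁻] = (3s)^3(2.90×10⁻²)
(3s)^3 = 4.76×10⁻¹⁸ / (2.90×10⁻²) = 1.64×10⁻¹⁶
s = 1.83×10⁻⁶ mol/L

1.83×10⁻⁶ M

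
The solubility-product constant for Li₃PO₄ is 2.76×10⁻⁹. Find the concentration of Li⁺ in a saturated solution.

9.54×10⁻³ M

Li₃PO₄(s) ⇌ 3 Li⁺(aq) + PO₄³⁻(aq)
If s mol/L of Li₃PO₄ dissolves, [Li⁺] = 3s and [PO₄³⁻] = s.
Ksp = [Li⁺]^3[PO₄³⁻] = (3s)^3 · s = 27s^4 = 2.76×10⁻⁹
s = 3.18×10⁻³ M
[Li⁺] = 3s = 9.54×10⁻³ M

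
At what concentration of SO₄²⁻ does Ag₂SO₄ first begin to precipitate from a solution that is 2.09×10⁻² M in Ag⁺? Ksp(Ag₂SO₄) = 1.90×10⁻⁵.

4.35×10⁻² M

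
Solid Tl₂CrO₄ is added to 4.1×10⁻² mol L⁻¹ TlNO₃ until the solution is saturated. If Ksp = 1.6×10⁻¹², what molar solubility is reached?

9.5×10⁻¹⁰ M

Tl₂CrO₄(s) ⇌ 2 Tl⁺(aq) + CrO₄²⁻(aq)
The solution already contains Tl⁺ at 4.1×10⁻² mol L⁻¹. Let s be the molar solubility of Tl₂CrO₄.
[Tl⁺] ≈ 4.1×10⁻² mol L⁻¹ (common ion dominates); [CrO₄²⁻] = s.
Ksp = [Tl⁺]^2[CrO₄²⁻] = (4.1×10⁻²)^2s
s = 1.6×10⁻¹² / (4.1×10⁻²)^2 = 9.5×10⁻¹⁰
s = 9.5×10⁻¹⁰ mol L⁻¹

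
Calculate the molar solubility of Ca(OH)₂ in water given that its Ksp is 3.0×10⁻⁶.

9.1×10⁻³ M

Ca(OH)₂(s) ⇌ Ca²⁺(aq) + 2 OH⁻(aq)
Let s be the molar solubility. Then [Ca²⁺] = s and [OH⁻] = 2s.
Ksp = [Ca²⁺][OH⁻]^2 = s · (2s)^2 = 4s^3
4s^3 = 3.0×10⁻⁶  ⇒  s^3 = 7.5×10⁻⁷
s = (7.5×10⁻⁷)^(1/3) = 9.1×10⁻³ mol L⁻¹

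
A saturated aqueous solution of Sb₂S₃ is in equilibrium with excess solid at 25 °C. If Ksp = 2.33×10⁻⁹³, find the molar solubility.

Sb₂S₃(s) ⇌ 2 Sb³⁺(aq) + 3 S²⁻(aq)
For each mole of Sb₂S₃ that dissolves per liter, [Sb³⁺] = 2s and [S²⁻] = 3s; let s denote this solubility.
Ksp = [Sb³⁺]^2[S²⁻]^3 = (2s)^2 · (3s)^3 = 108s^5
108s^5 = 2.33×10⁻⁹³  ⇒  s^5 = 2.16×10⁻⁹⁵
s = 1.17×10⁻¹⁹ mol/L

1.17×10⁻¹⁹ M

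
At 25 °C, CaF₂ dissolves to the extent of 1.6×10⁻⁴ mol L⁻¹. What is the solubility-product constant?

Ksp = 1.6×10⁻¹¹

CaF₂(s) ⇌ Ca²⁺(aq) + 2 F⁻(aq)
Call the molar solubility s, so that [Ca²⁺] = s and [F⁻] = 2s.
Ksp = [Ca²⁺][F⁻]^2 = s · (2s)^2 = 4s^3
Ksp = 4 × (1.6×10⁻⁴)^3 = 1.6×10⁻¹¹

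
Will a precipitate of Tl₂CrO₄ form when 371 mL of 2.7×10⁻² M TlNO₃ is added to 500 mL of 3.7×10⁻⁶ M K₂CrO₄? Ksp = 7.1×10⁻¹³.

Yes

Total volume after mixing = 371 + 500 = 871 mL.
[Tl⁺] = (2.7×10⁻²)(371)/871 = 1.2×10⁻² M
[CrO₄²⁻] = (3.7×10⁻⁶)(500)/871 = 2.1×10⁻⁶ M
Q = [Tl⁺]^2[CrO₄²⁻] = 2.8×10⁻¹⁰
Q = 2.8×10⁻¹⁰ > Ksp = 7.1×10⁻¹³, so the solution is supersaturated and Tl₂CrO₄ precipitates.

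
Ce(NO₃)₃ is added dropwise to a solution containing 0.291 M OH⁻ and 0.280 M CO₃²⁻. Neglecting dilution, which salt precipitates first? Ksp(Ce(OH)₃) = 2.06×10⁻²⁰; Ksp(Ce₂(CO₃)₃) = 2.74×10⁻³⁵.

Each salt precipitates once Q = Ksp for that salt.
For Ce(OH)₃: [Ce³⁺] = (Ksp/[OH⁻]^3) = 8.36×10⁻¹⁹ M
For Ce₂(CO₃)₃: [Ce³⁺] = (Ksp/[CO₃²⁻]^3)^(1/2) = 3.53×10⁻¹⁷ M
Since Ce(OH)₃ needs less Ce³⁺ to reach saturation, it precipitates first.

Ce(OH)₃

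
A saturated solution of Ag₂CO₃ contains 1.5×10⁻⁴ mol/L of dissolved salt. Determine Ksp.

Ksp = 1.4×10⁻¹¹

Ag₂CO₃(s) ⇌ 2 Ag⁺(aq) + CO₃²⁻(aq)
Let s be the molar solubility. Then [Ag⁺] = 2s and [CO₃²⁻] = s.
Ksp = [Ag⁺]^2[CO₃²⁻] = (2s)^2 · s = 4s^3
Ksp = 4 × (1.5×10⁻⁴)^3 = 1.4×10⁻¹¹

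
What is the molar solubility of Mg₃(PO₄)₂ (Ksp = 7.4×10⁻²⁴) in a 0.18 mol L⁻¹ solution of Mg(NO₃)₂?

1.8×10⁻¹¹ M

Mg₃(PO₄)₂(s) ⇌ 3 Mg²⁺(aq) + 2 PO₄³⁻(aq)
Let s be the solubility of Mg₃(PO₄)₂ here. The common ion gives [Mg²⁺] ≈ 0.18 mol L⁻¹, and [PO₄³⁻] = 2s.
Ksp = [Mg²⁺]^3[PO₄³⁻]^2 = (0.18)^3(2s)^2
(2s)^2 = 7.4×10⁻²⁴ / (0.18)^3 = 1.3×10⁻²¹
s = 1.8×10⁻¹¹ mol L⁻¹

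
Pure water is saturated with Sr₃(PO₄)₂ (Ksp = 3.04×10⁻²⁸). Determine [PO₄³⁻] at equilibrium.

Sr₃(PO₄)₂(s) ⇌ 3 Sr²⁺(aq) + 2 PO₄³⁻(aq)
Let s be the molar solubility. Then [Sr²⁺] = 3s and [PO₄³⁻] = 2s.
Ksp = [Sr²⁺]^3[PO₄³⁻]^2 = (3s)^3 · (2s)^2 = 108s^5 = 3.04×10⁻²⁸
s = 1.23×10⁻⁶ M
[PO₄³⁻] = 2s = 2.46×10⁻⁶ M

2.46×10⁻⁶ M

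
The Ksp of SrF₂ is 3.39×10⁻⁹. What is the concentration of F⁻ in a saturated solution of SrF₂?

1.89×10⁻³ M

SrF₂(s) ⇌ Sr²⁺(aq) + 2 F⁻(aq)
Let s be the molar solubility. Then [Sr²⁺] = s and [F⁻] = 2s.
Ksp = [Sr²⁺][F⁻]^2 = s · (2s)^2 = 4s^3 = 3.39×10⁻⁹
s = 9.46×10⁻⁴ mol/L
[F⁻] = 2s = 1.89×10⁻³ mol/L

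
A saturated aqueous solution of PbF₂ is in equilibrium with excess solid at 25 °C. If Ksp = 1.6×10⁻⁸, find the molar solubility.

1.6×10⁻³ M

PbF₂(s) ⇌ Pb²⁺(aq) + 2 F⁻(aq)
If s mol/L of PbF₂ dissolves, [Pb²⁺] = s and [F⁻] = 2s.
Ksp = [Pb²⁺][F⁻]^2 = s · (2s)^2 = 4s^3
4s^3 = 1.6×10⁻⁸  ⇒  s^3 = 4.0×10⁻⁹
s = 1.6×10⁻³ mol L⁻¹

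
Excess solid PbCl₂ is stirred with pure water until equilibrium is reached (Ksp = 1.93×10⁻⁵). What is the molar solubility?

PbCl₂(s) ⇌ Pb²⁺(aq) + 2 Cl⁻(aq)
Let s be the molar solubility. Then [Pb²⁺] = s and [Cl⁻] = 2s.
Ksp = [Pb²⁺][Cl⁻]^2 = s · (2s)^2 = 4s^3
4s^3 = 1.93×10⁻⁵  ⇒  s^3 = 4.83×10⁻⁶
s = (4.83×10⁻⁶)^(1/3) = 1.69×10⁻² mol L⁻¹

1.69×10⁻² M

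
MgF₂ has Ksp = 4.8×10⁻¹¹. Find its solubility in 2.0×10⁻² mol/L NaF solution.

MgF₂(s) ⇌ Mg²⁺(aq) + 2 F⁻(aq)
The solution already contains F⁻ at 2.0×10⁻² mol/L. Let s be the molar solubility of MgF₂.
[F⁻] ≈ 2.0×10⁻² mol/L (common ion dominates); [Mg²⁺] = s.
Ksp = [Mg²⁺][F⁻]^2 = s(2.0×10⁻²)^2
s = 4.8×10⁻¹¹ / (2.0×10⁻²)^2 = 1.2×10⁻⁷
s = 1.2×10⁻⁷ mol/L

1.2×10⁻⁷ M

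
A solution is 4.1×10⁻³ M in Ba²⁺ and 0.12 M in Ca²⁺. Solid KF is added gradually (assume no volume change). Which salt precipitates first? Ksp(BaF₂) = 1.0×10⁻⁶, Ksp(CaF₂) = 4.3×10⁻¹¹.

Precipitation begins when Q = Ksp.
For BaF₂: [F⁻] = (Ksp/[Ba²⁺])^(1/2) = 1.6×10⁻² M
For CaF₂: [F⁻] = (Ksp/[Ca²⁺])^(1/2) = 1.9×10⁻⁵ M
The smaller threshold [F⁻] is reached first, so CaF₂ precipitates first.

CaF₂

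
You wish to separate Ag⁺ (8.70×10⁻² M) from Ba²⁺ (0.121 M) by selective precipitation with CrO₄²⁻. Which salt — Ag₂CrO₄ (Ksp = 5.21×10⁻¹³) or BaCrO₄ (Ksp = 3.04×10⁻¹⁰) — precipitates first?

Ag₂CrO₄

Precipitation begins when Q = Ksp.
For Ag₂CrO₄: [CrO₄²⁻] = (Ksp/[Ag⁺]^2) = 6.88×10⁻¹¹ M
For BaCrO₄: [CrO₄²⁻] = (Ksp/[Ba²⁺]) = 2.51×10⁻⁹ M
Ag₂CrO₄ requires the lower [CrO₄²⁻], so it precipitates first.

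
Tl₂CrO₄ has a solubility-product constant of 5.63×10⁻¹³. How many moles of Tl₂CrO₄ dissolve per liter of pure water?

Tl₂CrO₄(s) ⇌ 2 Tl⁺(aq) + CrO₄²⁻(aq)
With molar solubility s: [Tl⁺] = 2s, [CrO₄²⁻] = s.
Ksp = [Tl⁺]^2[CrO₄²⁻] = (2s)^2 · s = 4s^3
4s^3 = 5.63×10⁻¹³  ⇒  s^3 = 1.41×10⁻¹³
s = 5.20×10⁻⁵ mol L⁻¹

5.20×10⁻⁵ M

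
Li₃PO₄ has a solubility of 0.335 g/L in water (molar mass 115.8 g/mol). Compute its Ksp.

Convert to molarity: s = 0.335 / 115.8 = 2.8929×10⁻³ mol/L
Li₃PO₄(s) ⇌ 3 Li⁺(aq) + PO₄³⁻(aq)
With molar solubility s: [Li⁺] = 3s, [PO₄³⁻] = s.
Ksp = [Li⁺]^3[PO₄³⁻] = (3s)^3 · s = 27s^4
Ksp = 27 × (2.8929×10⁻³)^4 = 1.89×10⁻⁹

Ksp = 1.89×10⁻⁹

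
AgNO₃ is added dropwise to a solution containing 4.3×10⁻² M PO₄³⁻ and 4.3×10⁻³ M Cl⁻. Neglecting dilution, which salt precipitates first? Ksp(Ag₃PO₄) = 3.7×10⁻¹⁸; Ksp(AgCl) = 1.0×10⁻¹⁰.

The threshold for precipitation is Q = Ksp.
For Ag₃PO₄: [Ag⁺] = (Ksp/[PO₄³⁻])^(1/3) = 4.4×10⁻⁶ M
For AgCl: [Ag⁺] = (Ksp/[Cl⁻]) = 2.3×10⁻⁸ M
Since AgCl needs less Ag⁺ to reach saturation, it precipitates first.

AgCl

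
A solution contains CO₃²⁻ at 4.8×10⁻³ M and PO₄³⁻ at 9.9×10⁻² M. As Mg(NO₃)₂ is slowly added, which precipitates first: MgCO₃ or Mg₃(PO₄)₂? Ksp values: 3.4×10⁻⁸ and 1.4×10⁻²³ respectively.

Mg₃(PO₄)₂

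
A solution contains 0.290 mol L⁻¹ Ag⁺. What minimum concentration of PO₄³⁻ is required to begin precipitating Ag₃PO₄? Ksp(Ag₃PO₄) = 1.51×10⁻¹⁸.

6.19×10⁻¹⁷ M

Precipitation of each salt begins when its ion product equals Ksp.
Ag₃PO₄(s) ⇌ 3 Ag⁺(aq) + PO₄³⁻(aq)
Ksp = [Ag⁺]^3[PO₄³⁻] = [PO₄³⁻](0.290)^3
[PO₄³⁻] = 1.51×10⁻¹⁸ / (0.290)^3 = 6.19×10⁻¹⁷
[PO₄³⁻] = 6.19×10⁻¹⁷ mol L⁻¹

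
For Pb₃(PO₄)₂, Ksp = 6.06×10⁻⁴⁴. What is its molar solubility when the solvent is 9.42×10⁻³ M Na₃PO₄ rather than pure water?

2.94×10⁻¹⁴ M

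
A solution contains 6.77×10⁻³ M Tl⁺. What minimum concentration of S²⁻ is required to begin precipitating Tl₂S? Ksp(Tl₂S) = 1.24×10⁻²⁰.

2.71×10⁻¹⁶ M

Precipitation begins when Q = Ksp.
Tl₂S(s) ⇌ 2 Tl⁺(aq) + S²⁻(aq)
Ksp = [Tl⁺]^2[S²⁻] = [S²⁻](6.77×10⁻³)^2
[S²⁻] = 1.24×10⁻²⁰ / (6.77×10⁻³)^2 = 2.71×10⁻¹⁶
[S²⁻] = 2.71×10⁻¹⁶ M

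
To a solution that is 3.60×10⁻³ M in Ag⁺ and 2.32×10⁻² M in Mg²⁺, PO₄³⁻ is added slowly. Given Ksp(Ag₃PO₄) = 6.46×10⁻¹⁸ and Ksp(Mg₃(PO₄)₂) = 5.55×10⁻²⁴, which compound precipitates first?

Precipitation of each salt begins when its ion product equals Ksp.
For Ag₃PO₄: [PO₄³⁻] = (Ksp/[Ag⁺]^3) = 1.38×10⁻¹⁰ M
For Mg₃(PO₄)₂: [PO₄³⁻] = (Ksp/[Mg²⁺]^3)^(1/2) = 6.67×10⁻¹⁰ M
The smaller threshold [PO₄³⁻] is reached first, so Ag₃PO₄ precipitates first.

Ag₃PO₄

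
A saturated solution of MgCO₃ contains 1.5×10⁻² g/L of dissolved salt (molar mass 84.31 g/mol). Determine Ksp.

s = (1.5×10⁻² g L⁻¹)/(84.31 g mol⁻¹) = 1.779×10⁻⁴ M
MgCO₃(s) ⇌ Mg²⁺(aq) + CO₃²⁻(aq)
For each mole of MgCO₃ that dissolves per liter, [Mg²⁺] = s and [CO₃²⁻] = s; let s denote this solubility.
Ksp = [Mg²⁺][CO₃²⁻] = s · s = s^2
Ksp = (1.779×10⁻⁴)^2 = 3.2×10⁻⁸

Ksp = 3.2×10⁻⁸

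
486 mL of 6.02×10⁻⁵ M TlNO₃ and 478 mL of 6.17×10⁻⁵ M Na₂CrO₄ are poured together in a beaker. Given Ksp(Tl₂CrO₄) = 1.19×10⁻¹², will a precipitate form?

No

After mixing, V = 486 mL + 478 mL = 964 mL.
[Tl⁺] = (6.02×10⁻⁵)(486)/964 = 3.03×10⁻⁵ M
[CrO₄²⁻] = (6.17×10⁻⁵)(478)/964 = 3.06×10⁻⁵ M
Q = [Tl⁺]^2[CrO₄²⁻] = 2.82×10⁻¹⁴
Since Q (2.82×10⁻¹⁴) is less than Ksp (1.19×10⁻¹²), no Tl₂CrO₄ precipitates.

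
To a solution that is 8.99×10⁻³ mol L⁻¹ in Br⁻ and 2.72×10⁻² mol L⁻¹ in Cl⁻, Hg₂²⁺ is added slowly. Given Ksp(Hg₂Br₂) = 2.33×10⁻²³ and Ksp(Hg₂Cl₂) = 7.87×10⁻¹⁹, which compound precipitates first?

Hg₂Br₂

Precipitation of each salt begins when its ion product equals Ksp.
For Hg₂Br₂: [Hg₂²⁺] = (Ksp/[Br⁻]^2) = 2.88×10⁻¹⁹ mol L⁻¹
For Hg₂Cl₂: [Hg₂²⁺] = (Ksp/[Cl⁻]^2) = 1.06×10⁻¹⁵ mol L⁻¹
The smaller threshold [Hg₂²⁺] is reached first, so Hg₂Br₂ precipitates first.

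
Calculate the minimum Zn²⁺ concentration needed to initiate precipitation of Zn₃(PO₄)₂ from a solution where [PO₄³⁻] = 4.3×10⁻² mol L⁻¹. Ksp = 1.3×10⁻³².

1.9×10⁻¹⁰ M

Precipitation begins when Q = Ksp.
Zn₃(PO₄)₂(s) ⇌ 3 Zn²⁺(aq) + 2 PO₄³⁻(aq)
Ksp = [Zn²⁺]^3[PO₄³⁻]^2 = [Zn²⁺]^3(4.3×10⁻²)^2
[Zn²⁺]^3 = 1.3×10⁻³² / (4.3×10⁻²)^2 = 7.0×10⁻³⁰
[Zn²⁺] = 1.9×10⁻¹⁰ mol L⁻¹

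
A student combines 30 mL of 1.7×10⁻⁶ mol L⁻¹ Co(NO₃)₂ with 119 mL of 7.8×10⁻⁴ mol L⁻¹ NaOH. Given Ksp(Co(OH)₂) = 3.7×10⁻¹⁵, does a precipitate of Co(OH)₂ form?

Yes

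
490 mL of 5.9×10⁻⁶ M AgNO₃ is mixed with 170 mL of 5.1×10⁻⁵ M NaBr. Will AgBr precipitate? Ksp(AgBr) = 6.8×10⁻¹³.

After mixing, V = 490 mL + 170 mL = 660 mL.
[Ag⁺] = (5.9×10⁻⁶)(490)/660 = 4.4×10⁻⁶ M
[Br⁻] = (5.1×10⁻⁵)(170)/660 = 1.3×10⁻⁵ M
Q = [Ag⁺][Br⁻] = 5.8×10⁻¹¹
Because Q > Ksp (5.8×10⁻¹¹ vs 6.8×10⁻¹³), a precipitate of AgBr forms.

Yes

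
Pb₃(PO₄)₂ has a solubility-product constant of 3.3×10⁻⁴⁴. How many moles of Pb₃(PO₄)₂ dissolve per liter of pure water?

Pb₃(PO₄)₂(s) ⇌ 3 Pb²⁺(aq) + 2 PO₄³⁻(aq)
Let s be the molar solubility. Then [Pb²⁺] = 3s and [PO₄³⁻] = 2s.
Ksp = [Pb²⁺]^3[PO₄³⁻]^2 = (3s)^3 · (2s)^2 = 108s^5
108s^5 = 3.3×10⁻⁴⁴  ⇒  s^5 = 3.1×10⁻⁴⁶
s = 7.9×10⁻¹⁰ mol/L

7.9×10⁻¹⁰ M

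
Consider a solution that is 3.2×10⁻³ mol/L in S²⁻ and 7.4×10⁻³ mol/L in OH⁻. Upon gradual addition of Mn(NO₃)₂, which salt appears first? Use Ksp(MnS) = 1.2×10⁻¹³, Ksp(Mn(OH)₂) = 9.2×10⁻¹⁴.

MnS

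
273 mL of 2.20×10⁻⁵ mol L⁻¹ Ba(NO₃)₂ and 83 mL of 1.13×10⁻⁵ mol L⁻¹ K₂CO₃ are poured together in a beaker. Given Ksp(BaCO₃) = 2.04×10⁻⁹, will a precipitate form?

No

Total volume after mixing = 273 + 83 = 356 mL.
[Ba²⁺] = (2.20×10⁻⁵)(273)/356 = 1.69×10⁻⁵ mol L⁻¹
[CO₃²⁻] = (1.13×10⁻⁵)(83)/356 = 2.63×10⁻⁶ mol L⁻¹
Q = [Ba²⁺][CO₃²⁻] = 4.44×10⁻¹¹
Q = 4.44×10⁻¹¹ < Ksp = 2.04×10⁻⁹, so the solution is unsaturated and no precipitate forms.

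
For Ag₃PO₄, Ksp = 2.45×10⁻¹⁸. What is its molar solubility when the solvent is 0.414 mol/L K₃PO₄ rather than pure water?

6.03×10⁻⁷ M

Ag₃PO₄(s) ⇌ 3 Ag⁺(aq) + PO₄³⁻(aq)
With PO₄³⁻ already at 0.414 mol/L and s small, take [PO₄³⁻] ≈ 0.414 mol/L and [Ag⁺] = 3s.
Ksp = [Ag⁺]^3[PO₄³⁻] = (3s)^3(0.414)
(3s)^3 = 2.45×10⁻¹⁸ / (0.414) = 5.92×10⁻¹⁸
s = 6.03×10⁻⁷ mol/L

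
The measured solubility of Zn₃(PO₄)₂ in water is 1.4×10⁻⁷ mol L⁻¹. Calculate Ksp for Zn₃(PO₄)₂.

Zn₃(PO₄)₂(s) ⇌ 3 Zn²⁺(aq) + 2 PO₄³⁻(aq)
Call the molar solubility s, so that [Zn²⁺] = 3s and [PO₄³⁻] = 2s.
Ksp = [Zn²⁺]^3[PO₄³⁻]^2 = (3s)^3 · (2s)^2 = 108s^5
Ksp = 108 × (1.4×10⁻⁷)^5 = 5.8×10⁻³³

Ksp = 5.8×10⁻³³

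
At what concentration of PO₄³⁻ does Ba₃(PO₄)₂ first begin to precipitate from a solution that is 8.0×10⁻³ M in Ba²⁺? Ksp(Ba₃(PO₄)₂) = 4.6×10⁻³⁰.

3.0×10⁻¹² M

The threshold for precipitation is Q = Ksp.
Ba₃(PO₄)₂(s) ⇌ 3 Ba²⁺(aq) + 2 PO₄³⁻(aq)
Ksp = [Ba²⁺]^3[PO₄³⁻]^2 = [PO₄³⁻]^2(8.0×10⁻³)^3
[PO₄³⁻]^2 = 4.6×10⁻³⁰ / (8.0×10⁻³)^3 = 9.0×10⁻²⁴
[PO₄³⁻] = 3.0×10⁻¹² M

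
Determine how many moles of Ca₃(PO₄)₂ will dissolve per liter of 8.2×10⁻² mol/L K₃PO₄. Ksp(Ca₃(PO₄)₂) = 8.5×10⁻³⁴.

Ca₃(PO₄)₂(s) ⇌ 3 Ca²⁺(aq) + 2 PO₄³⁻(aq)
PO₄³⁻ is already present at 8.2×10⁻² mol/L. If s mol/L of Ca₃(PO₄)₂ dissolves, [Ca²⁺] = 3s while [PO₄³⁻] ≈ 8.2×10⁻² mol/L.
Ksp = [Ca²⁺]^3[PO₄³⁻]^2 = (3s)^3(8.2×10⁻²)^2
(3s)^3 = 8.5×10⁻³⁴ / (8.2×10⁻²)^2 = 1.3×10⁻³¹
s = 1.7×10⁻¹¹ mol/L

1.7×10⁻¹¹ M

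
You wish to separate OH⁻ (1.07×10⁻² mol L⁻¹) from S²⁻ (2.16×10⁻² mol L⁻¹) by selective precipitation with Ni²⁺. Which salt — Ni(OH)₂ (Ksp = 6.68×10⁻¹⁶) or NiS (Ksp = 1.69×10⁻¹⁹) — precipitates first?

Each salt precipitates once Q = Ksp for that salt.
For Ni(OH)₂: [Ni²⁺] = (Ksp/[OH⁻]^2) = 5.83×10⁻¹² mol L⁻¹
For NiS: [Ni²⁺] = (Ksp/[S²⁻]) = 7.82×10⁻¹⁸ mol L⁻¹
NiS requires the lower [Ni²⁺], so it precipitates first.

NiS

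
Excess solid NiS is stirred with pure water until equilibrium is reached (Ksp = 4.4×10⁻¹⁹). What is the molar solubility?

NiS(s) ⇌ Ni²⁺(aq) + S²⁻(aq)
If s mol/L of NiS dissolves, [Ni²⁺] = s and [S²⁻] = s.
Ksp = [Ni²⁺][S²⁻] = s · s = s^2
s^2 = 4.4×10⁻¹⁹
s = 6.6×10⁻¹⁰ M

6.6×10⁻¹⁰ M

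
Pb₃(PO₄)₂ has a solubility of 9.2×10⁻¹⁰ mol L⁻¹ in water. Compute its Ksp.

Pb₃(PO₄)₂(s) ⇌ 3 Pb²⁺(aq) + 2 PO₄³⁻(aq)
With molar solubility s: [Pb²⁺] = 3s, [PO₄³⁻] = 2s.
Ksp = [Pb²⁺]^3[PO₄³⁻]^2 = (3s)^3 · (2s)^2 = 108s^5
Ksp = 108 × (9.2×10⁻¹⁰)^5 = 7.1×10⁻⁴⁴

Ksp = 7.1×10⁻⁴⁴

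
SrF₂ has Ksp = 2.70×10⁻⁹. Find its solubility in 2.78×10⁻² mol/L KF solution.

3.49×10⁻⁶ M

SrF₂(s) ⇌ Sr²⁺(aq) + 2 F⁻(aq)
With F⁻ already at 2.78×10⁻² mol/L and s small, take [F⁻] ≈ 2.78×10⁻² mol/L and [Sr²⁺] = s.
Ksp = [Sr²⁺][F⁻]^2 = s(2.78×10⁻²)^2
s = 2.70×10⁻⁹ / (2.78×10⁻²)^2 = 3.49×10⁻⁶
s = 3.49×10⁻⁶ mol/L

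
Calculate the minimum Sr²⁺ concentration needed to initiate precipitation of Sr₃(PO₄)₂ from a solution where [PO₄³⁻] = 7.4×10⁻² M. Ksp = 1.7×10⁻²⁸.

3.1×10⁻⁹ M

Precipitation of each salt begins when its ion product equals Ksp.
Sr₃(PO₄)₂(s) ⇌ 3 Sr²⁺(aq) + 2 PO₄³⁻(aq)
Ksp = [Sr²⁺]^3[PO₄³⁻]^2 = [Sr²⁺]^3(7.4×10⁻²)^2
[Sr²⁺]^3 = 1.7×10⁻²⁸ / (7.4×10⁻²)^2 = 3.1×10⁻²⁶
[Sr²⁺] = 3.1×10⁻⁹ M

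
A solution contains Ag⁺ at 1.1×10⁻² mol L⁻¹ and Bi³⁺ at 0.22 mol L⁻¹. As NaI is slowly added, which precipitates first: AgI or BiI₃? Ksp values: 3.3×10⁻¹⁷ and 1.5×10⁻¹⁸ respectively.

Precipitation of each salt begins when its ion product equals Ksp.
For AgI: [I⁻] = (Ksp/[Ag⁺]) = 3.0×10⁻¹⁵ mol L⁻¹
For BiI₃: [I⁻] = (Ksp/[Bi³⁺])^(1/3) = 1.9×10⁻⁶ mol L⁻¹
AgI requires the lower [I⁻], so it precipitates first.

AgI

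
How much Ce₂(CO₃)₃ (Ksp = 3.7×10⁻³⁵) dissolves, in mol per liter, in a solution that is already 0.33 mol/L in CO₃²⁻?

1.6×10⁻¹⁷ M

Ce₂(CO₃)₃(s) ⇌ 2 Ce³⁺(aq) + 3 CO₃²⁻(aq)
CO₃²⁻ is already present at 0.33 mol/L. If s mol/L of Ce₂(CO₃)₃ dissolves, [Ce³⁺] = 2s while [CO₃²⁻] ≈ 0.33 mol/L.
Ksp = [Ce³⁺]^2[CO₃²⁻]^3 = (2s)^2(0.33)^3
(2s)^2 = 3.7×10⁻³⁵ / (0.33)^3 = 1.0×10⁻³³
s = 1.6×10⁻¹⁷ mol/L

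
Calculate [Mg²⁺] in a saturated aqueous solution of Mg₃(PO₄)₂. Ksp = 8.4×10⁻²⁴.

Mg₃(PO₄)₂(s) ⇌ 3 Mg²⁺(aq) + 2 PO₄³⁻(aq)
With molar solubility s: [Mg²⁺] = 3s, [PO₄³⁻] = 2s.
Ksp = [Mg²⁺]^3[PO₄³⁻]^2 = (3s)^3 · (2s)^2 = 108s^5 = 8.4×10⁻²⁴
s = 9.5×10⁻⁶ mol/L
[Mg²⁺] = 3s = 2.9×10⁻⁵ mol/L

2.9×10⁻⁵ M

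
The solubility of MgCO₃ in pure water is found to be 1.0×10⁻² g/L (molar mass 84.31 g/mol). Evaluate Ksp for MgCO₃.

Ksp = 1.4×10⁻⁸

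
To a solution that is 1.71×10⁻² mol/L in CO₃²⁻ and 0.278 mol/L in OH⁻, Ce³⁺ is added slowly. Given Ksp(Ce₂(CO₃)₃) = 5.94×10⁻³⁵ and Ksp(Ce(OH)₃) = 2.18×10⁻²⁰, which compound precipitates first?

Precipitation begins when Q = Ksp.
For Ce₂(CO₃)₃: [Ce³⁺] = (Ksp/[CO₃²⁻]^3)^(1/2) = 3.45×10⁻¹⁵ mol/L
For Ce(OH)₃: [Ce³⁺] = (Ksp/[OH⁻]^3) = 1.01×10⁻¹⁸ mol/L
The smaller threshold [Ce³⁺] is reached first, so Ce(OH)₃ precipitates first.

Ce(OH)₃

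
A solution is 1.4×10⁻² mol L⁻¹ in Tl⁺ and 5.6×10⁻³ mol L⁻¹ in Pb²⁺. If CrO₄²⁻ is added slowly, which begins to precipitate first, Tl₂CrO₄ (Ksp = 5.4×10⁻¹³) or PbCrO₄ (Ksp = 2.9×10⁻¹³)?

PbCrO₄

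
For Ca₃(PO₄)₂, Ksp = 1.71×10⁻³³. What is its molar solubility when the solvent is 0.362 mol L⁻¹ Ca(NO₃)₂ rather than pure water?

Ca₃(PO₄)₂(s) ⇌ 3 Ca²⁺(aq) + 2 PO₄³⁻(aq)
The solution already contains Ca²⁺ at 0.362 mol L⁻¹. Let s be the molar solubility of Ca₃(PO₄)₂.
[Ca²⁺] ≈ 0.362 mol L⁻¹ (common ion dominates); [PO₄³⁻] = 2s.
Ksp = [Ca²⁺]^3[PO₄³⁻]^2 = (0.362)^3(2s)^2
(2s)^2 = 1.71×10⁻³³ / (0.362)^3 = 3.60×10⁻³²
s = 9.49×10⁻¹⁷ mol L⁻¹

9.49×10⁻¹⁷ M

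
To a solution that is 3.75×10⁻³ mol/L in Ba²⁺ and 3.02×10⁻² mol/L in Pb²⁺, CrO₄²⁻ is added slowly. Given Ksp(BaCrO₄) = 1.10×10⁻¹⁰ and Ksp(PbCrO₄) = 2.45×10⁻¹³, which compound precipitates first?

Precipitation begins when Q = Ksp.
For BaCrO₄: [CrO₄²⁻] = (Ksp/[Ba²⁺]) = 2.93×10⁻⁸ mol/L
For PbCrO₄: [CrO₄²⁻] = (Ksp/[Pb²⁺]) = 8.11×10⁻¹² mol/L
Since PbCrO₄ needs less CrO₄²⁻ to reach saturation, it precipitates first.

PbCrO₄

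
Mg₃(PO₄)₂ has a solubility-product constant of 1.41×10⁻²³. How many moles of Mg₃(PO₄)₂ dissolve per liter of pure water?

1.05×10⁻⁵ M

Mg₃(PO₄)₂(s) ⇌ 3 Mg²⁺(aq) + 2 PO₄³⁻(aq)
Let s be the molar solubility. Then [Mg²⁺] = 3s and [PO₄³⁻] = 2s.
Ksp = [Mg²⁺]^3[PO₄³⁻]^2 = (3s)^3 · (2s)^2 = 108s^5
108s^5 = 1.41×10⁻²³  ⇒  s^5 = 1.31×10⁻²⁵
s = (1.31×10⁻²⁵)^(1/5) = 1.05×10⁻⁵ mol/L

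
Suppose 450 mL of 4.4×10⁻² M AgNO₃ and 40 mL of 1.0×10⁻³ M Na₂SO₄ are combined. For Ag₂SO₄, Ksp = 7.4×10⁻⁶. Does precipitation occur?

No

Total volume after mixing = 450 + 40 = 490 mL.
[Ag⁺] = (4.4×10⁻²)(450)/490 = 4.0×10⁻² M
[SO₄²⁻] = (1.0×10⁻³)(40)/490 = 8.2×10⁻⁵ M
Q = [Ag⁺]^2[SO₄²⁻] = 1.3×10⁻⁷
Q = 1.3×10⁻⁷ < Ksp = 7.4×10⁻⁶, so the solution is unsaturated and no precipitate forms.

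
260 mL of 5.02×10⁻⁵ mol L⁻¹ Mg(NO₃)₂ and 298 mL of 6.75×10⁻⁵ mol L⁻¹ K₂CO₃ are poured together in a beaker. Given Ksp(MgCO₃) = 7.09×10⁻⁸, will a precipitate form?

No

After mixing, V = 260 mL + 298 mL = 558 mL.
[Mg²⁺] = (5.02×10⁻⁵)(260)/558 = 2.34×10⁻⁵ mol L⁻¹
[CO₃²⁻] = (6.75×10⁻⁵)(298)/558 = 3.60×10⁻⁵ mol L⁻¹
Q = [Mg²⁺][CO₃²⁻] = 8.43×10⁻¹⁰
Since Q (8.43×10⁻¹⁰) is less than Ksp (7.09×10⁻⁸), no MgCO₃ precipitates.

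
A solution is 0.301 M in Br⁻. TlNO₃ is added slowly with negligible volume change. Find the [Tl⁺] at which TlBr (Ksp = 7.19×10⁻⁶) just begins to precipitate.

2.39×10⁻⁵ M

The threshold for precipitation is Q = Ksp.
TlBr(s) ⇌ Tl⁺(aq) + Br⁻(aq)
Ksp = [Tl⁺][Br⁻] = [Tl⁺](0.301)
[Tl⁺] = 7.19×10⁻⁶ / (0.301) = 2.39×10⁻⁵
[Tl⁺] = 2.39×10⁻⁵ M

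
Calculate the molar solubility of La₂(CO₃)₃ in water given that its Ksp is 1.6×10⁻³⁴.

La₂(CO₃)₃(s) ⇌ 2 La³⁺(aq) + 3 CO₃²⁻(aq)
If s mol/L of La₂(CO₃)₃ dissolves, [La³⁺] = 2s and [CO₃²⁻] = 3s.
Ksp = [La³⁺]^2[CO₃²⁻]^3 = (2s)^2 · (3s)^3 = 108s^5
108s^5 = 1.6×10⁻³⁴  ⇒  s^5 = 1.5×10⁻³⁶
s = 6.8×10⁻⁸ mol/L

6.8×10⁻⁸ M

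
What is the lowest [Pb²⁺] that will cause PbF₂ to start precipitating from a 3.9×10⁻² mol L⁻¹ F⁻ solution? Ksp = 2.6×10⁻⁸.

1.7×10⁻⁵ M

The threshold for precipitation is Q = Ksp.
PbF₂(s) ⇌ Pb²⁺(aq) + 2 F⁻(aq)
Ksp = [Pb²⁺][F⁻]^2 = [Pb²⁺](3.9×10⁻²)^2
[Pb²⁺] = 2.6×10⁻⁸ / (3.9×10⁻²)^2 = 1.7×10⁻⁵
[Pb²⁺] = 1.7×10⁻⁵ mol L⁻¹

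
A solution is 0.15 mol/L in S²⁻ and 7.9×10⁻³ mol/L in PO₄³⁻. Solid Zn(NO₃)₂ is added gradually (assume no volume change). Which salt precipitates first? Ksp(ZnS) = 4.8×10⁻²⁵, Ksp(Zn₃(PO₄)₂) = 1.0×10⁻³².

ZnS

Precipitation of each salt begins when its ion product equals Ksp.
For ZnS: [Zn²⁺] = (Ksp/[S²⁻]) = 3.2×10⁻²⁴ mol/L
For Zn₃(PO₄)₂: [Zn²⁺] = (Ksp/[PO₄³⁻]^2)^(1/3) = 5.4×10⁻¹⁰ mol/L
The smaller threshold [Zn²⁺] is reached first, so ZnS precipitates first.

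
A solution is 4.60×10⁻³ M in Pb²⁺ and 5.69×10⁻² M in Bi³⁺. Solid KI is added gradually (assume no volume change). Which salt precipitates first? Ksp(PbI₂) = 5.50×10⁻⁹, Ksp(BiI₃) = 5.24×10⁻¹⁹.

Precipitation begins when Q = Ksp.
For PbI₂: [I⁻] = (Ksp/[Pb²⁺])^(1/2) = 1.09×10⁻³ M
For BiI₃: [I⁻] = (Ksp/[Bi³⁺])^(1/3) = 2.10×10⁻⁶ M
Since BiI₃ needs less I⁻ to reach saturation, it precipitates first.

BiI₃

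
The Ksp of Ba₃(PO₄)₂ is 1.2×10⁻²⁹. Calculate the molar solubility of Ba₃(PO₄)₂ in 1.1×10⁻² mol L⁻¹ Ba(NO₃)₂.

Ba₃(PO₄)₂(s) ⇌ 3 Ba²⁺(aq) + 2 PO₄³⁻(aq)
The solution already contains Ba²⁺ at 1.1×10⁻² mol L⁻¹. Let s be the molar solubility of Ba₃(PO₄)₂.
[Ba²⁺] ≈ 1.1×10⁻² mol L⁻¹ (common ion dominates); [PO₄³⁻] = 2s.
Ksp = [Ba²⁺]^3[PO₄³⁻]^2 = (1.1×10⁻²)^3(2s)^2
(2s)^2 = 1.2×10⁻²⁹ / (1.1×10⁻²)^3 = 9.0×10⁻²⁴
s = 1.5×10⁻¹² mol L⁻¹

1.5×10⁻¹² M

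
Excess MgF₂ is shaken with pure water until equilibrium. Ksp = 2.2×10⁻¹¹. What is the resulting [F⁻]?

3.5×10⁻⁴ M

MgF₂(s) ⇌ Mg²⁺(aq) + 2 F⁻(aq)
Call the molar solubility s, so that [Mg²⁺] = s and [F⁻] = 2s.
Ksp = [Mg²⁺][F⁻]^2 = s · (2s)^2 = 4s^3 = 2.2×10⁻¹¹
s = 1.8×10⁻⁴ mol/L
[F⁻] = 2s = 3.5×10⁻⁴ mol/L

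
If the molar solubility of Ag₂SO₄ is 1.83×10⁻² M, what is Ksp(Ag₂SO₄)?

Ag₂SO₄(s) ⇌ 2 Ag⁺(aq) + SO₄²⁻(aq)
If s mol/L of Ag₂SO₄ dissolves, [Ag⁺] = 2s and [SO₄²⁻] = s.
Ksp = [Ag⁺]^2[SO₄²⁻] = (2s)^2 · s = 4s^3
Ksp = 4 × (1.83×10⁻²)^3 = 2.45×10⁻⁵

Ksp = 2.45×10⁻⁵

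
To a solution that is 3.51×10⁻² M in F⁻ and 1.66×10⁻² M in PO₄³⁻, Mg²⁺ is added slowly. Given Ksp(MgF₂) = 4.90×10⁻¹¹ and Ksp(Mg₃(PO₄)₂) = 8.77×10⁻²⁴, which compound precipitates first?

Precipitation of each salt begins when its ion product equals Ksp.
For MgF₂: [Mg²⁺] = (Ksp/[F⁻]^2) = 3.98×10⁻⁸ M
For Mg₃(PO₄)₂: [Mg²⁺] = (Ksp/[PO₄³⁻]^2)^(1/3) = 3.17×10⁻⁷ M
Since MgF₂ needs less Mg²⁺ to reach saturation, it precipitates first.

MgF₂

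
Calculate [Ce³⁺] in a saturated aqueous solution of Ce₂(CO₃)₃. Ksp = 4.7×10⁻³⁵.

Ce₂(CO₃)₃(s) ⇌ 2 Ce³⁺(aq) + 3 CO₃²⁻(aq)
With molar solubility s: [Ce³⁺] = 2s, [CO₃²⁻] = 3s.
Ksp = [Ce³⁺]^2[CO₃²⁻]^3 = (2s)^2 · (3s)^3 = 108s^5 = 4.7×10⁻³⁵
s = 5.3×10⁻⁸ mol L⁻¹
[Ce³⁺] = 2s = 1.1×10⁻⁷ mol L⁻¹

1.1×10⁻⁷ M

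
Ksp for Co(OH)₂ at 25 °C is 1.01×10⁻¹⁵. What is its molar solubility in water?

6.32×10⁻⁶ M

Co(OH)₂(s) ⇌ Co²⁺(aq) + 2 OH⁻(aq)
With molar solubility s: [Co²⁺] = s, [OH⁻] = 2s.
Ksp = [Co²⁺][OH⁻]^2 = s · (2s)^2 = 4s^3
4s^3 = 1.01×10⁻¹⁵  ⇒  s^3 = 2.53×10⁻¹⁶
s = (2.53×10⁻¹⁶)^(1/3) = 6.32×10⁻⁶ M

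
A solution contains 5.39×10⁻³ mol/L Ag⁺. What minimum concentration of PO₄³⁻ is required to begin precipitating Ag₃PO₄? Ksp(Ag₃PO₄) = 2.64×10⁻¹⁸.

Each salt precipitates once Q = Ksp for that salt.
Ag₃PO₄(s) ⇌ 3 Ag⁺(aq) + PO₄³⁻(aq)
Ksp = [Ag⁺]^3[PO₄³⁻] = [PO₄³⁻](5.39×10⁻³)^3
[PO₄³⁻] = 2.64×10⁻¹⁸ / (5.39×10⁻³)^3 = 1.69×10⁻¹¹
[PO₄³⁻] = 1.69×10⁻¹¹ mol/L

1.69×10⁻¹¹ M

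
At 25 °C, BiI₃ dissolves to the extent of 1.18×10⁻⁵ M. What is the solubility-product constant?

Ksp = 5.23×10⁻¹⁹

BiI₃(s) ⇌ Bi³⁺(aq) + 3 I⁻(aq)
With molar solubility s: [Bi³⁺] = s, [I⁻] = 3s.
Ksp = [Bi³⁺][I⁻]^3 = s · (3s)^3 = 27s^4
Ksp = 27 × (1.18×10⁻⁵)^4 = 5.23×10⁻¹⁹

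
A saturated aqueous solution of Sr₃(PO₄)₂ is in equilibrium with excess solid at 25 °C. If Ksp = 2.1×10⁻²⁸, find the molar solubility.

Sr₃(PO₄)₂(s) ⇌ 3 Sr²⁺(aq) + 2 PO₄³⁻(aq)
For each mole of Sr₃(PO₄)₂ that dissolves per liter, [Sr²⁺] = 3s and [PO₄³⁻] = 2s; let s denote this solubility.
Ksp = [Sr²⁺]^3[PO₄³⁻]^2 = (3s)^3 · (2s)^2 = 108s^5
108s^5 = 2.1×10⁻²⁸  ⇒  s^5 = 1.9×10⁻³⁰
s = 1.1×10⁻⁶ mol/L

1.1×10⁻⁶ M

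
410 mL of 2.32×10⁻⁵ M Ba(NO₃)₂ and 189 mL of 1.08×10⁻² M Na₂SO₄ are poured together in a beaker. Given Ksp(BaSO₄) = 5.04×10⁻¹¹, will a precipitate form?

The combined volume is 599 mL.
[Ba²⁺] = (2.32×10⁻⁵)(410)/599 = 1.59×10⁻⁵ M
[SO₄²⁻] = (1.08×10⁻²)(189)/599 = 3.41×10⁻³ M
Q = [Ba²⁺][SO₄²⁻] = 5.41×10⁻⁸
Because Q > Ksp (5.41×10⁻⁸ vs 5.04×10⁻¹¹), a precipitate of BaSO₄ forms.

Yes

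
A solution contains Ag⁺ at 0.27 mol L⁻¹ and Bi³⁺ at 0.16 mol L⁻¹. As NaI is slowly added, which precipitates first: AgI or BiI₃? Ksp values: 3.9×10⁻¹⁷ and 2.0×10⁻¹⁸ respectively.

Precipitation of each salt begins when its ion product equals Ksp.
For AgI: [I⁻] = (Ksp/[Ag⁺]) = 1.4×10⁻¹⁶ mol L⁻¹
For BiI₃: [I⁻] = (Ksp/[Bi³⁺])^(1/3) = 2.3×10⁻⁶ mol L⁻¹
AgI requires the lower [I⁻], so it precipitates first.

AgI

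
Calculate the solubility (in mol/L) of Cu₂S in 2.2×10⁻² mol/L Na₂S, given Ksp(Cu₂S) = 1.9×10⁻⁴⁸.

4.6×10⁻²⁴ M

Cu₂S(s) ⇌ 2 Cu⁺(aq) + S²⁻(aq)
The solution already contains S²⁻ at 2.2×10⁻² mol/L. Let s be the molar solubility of Cu₂S.
[S²⁻] ≈ 2.2×10⁻² mol/L (common ion dominates); [Cu⁺] = 2s.
Ksp = [Cu⁺]^2[S²⁻] = (2s)^2(2.2×10⁻²)
(2s)^2 = 1.9×10⁻⁴⁸ / (2.2×10⁻²) = 8.6×10⁻⁴⁷
s = 4.6×10⁻²⁴ mol/L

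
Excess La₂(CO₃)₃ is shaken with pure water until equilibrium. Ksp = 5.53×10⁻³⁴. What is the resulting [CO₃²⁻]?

La₂(CO₃)₃(s) ⇌ 2 La³⁺(aq) + 3 CO₃²⁻(aq)
If s mol/L of La₂(CO₃)₃ dissolves, [La³⁺] = 2s and [CO₃²⁻] = 3s.
Ksp = [La³⁺]^2[CO₃²⁻]^3 = (2s)^2 · (3s)^3 = 108s^5 = 5.53×10⁻³⁴
s = 8.75×10⁻⁸ mol L⁻¹
[CO₃²⁻] = 3s = 2.62×10⁻⁷ mol L⁻¹

2.62×10⁻⁷ M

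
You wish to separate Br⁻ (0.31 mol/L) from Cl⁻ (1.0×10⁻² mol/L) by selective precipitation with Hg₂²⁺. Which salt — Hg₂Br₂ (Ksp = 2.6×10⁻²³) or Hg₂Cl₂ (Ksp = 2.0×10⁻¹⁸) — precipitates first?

Precipitation of each salt begins when its ion product equals Ksp.
For Hg₂Br₂: [Hg₂²⁺] = (Ksp/[Br⁻]^2) = 2.7×10⁻²² mol/L
For Hg₂Cl₂: [Hg₂²⁺] = (Ksp/[Cl⁻]^2) = 2.0×10⁻¹⁴ mol/L
Hg₂Br₂ requires the lower [Hg₂²⁺], so it precipitates first.

Hg₂Br₂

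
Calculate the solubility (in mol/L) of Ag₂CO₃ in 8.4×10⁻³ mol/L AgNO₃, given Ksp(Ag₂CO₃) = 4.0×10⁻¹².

Ag₂CO₃(s) ⇌ 2 Ag⁺(aq) + CO₃²⁻(aq)
Ag⁺ is already present at 8.4×10⁻³ mol/L. If s mol/L of Ag₂CO₃ dissolves, [CO₃²⁻] = s while [Ag⁺] ≈ 8.4×10⁻³ mol/L.
Ksp = [Ag⁺]^2[CO₃²⁻] = (8.4×10⁻³)^2s
s = 4.0×10⁻¹² / (8.4×10⁻³)^2 = 5.7×10⁻⁸
s = 5.7×10⁻⁸ mol/L

5.7×10⁻⁸ M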